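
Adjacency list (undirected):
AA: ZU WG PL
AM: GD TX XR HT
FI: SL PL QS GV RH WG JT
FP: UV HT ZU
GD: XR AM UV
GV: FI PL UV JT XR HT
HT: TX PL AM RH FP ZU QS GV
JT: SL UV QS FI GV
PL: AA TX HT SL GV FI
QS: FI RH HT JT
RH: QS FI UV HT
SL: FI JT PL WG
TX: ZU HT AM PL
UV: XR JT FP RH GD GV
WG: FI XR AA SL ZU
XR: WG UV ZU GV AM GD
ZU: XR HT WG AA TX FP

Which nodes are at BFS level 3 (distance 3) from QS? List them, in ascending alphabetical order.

Level 0: QS
Level 1: FI, HT, JT, RH
Level 2: AM, FP, GV, PL, SL, TX, UV, WG, ZU
Level 3: AA, GD, XR

AA, GD, XR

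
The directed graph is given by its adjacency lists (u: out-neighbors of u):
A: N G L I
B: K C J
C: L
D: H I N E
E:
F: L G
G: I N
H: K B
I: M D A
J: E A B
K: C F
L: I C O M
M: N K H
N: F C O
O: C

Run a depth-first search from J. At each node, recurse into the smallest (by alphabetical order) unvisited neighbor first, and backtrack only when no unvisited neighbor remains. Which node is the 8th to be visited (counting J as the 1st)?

Visit J
J → A
A → G
G → I
I → D
D → E
D → H
H → B
B → C
C → L
L → M
M → K
K → F
M → N
N → O

Visit order: J, A, G, I, D, E, H, B, C, L, M, K, F, N, O

B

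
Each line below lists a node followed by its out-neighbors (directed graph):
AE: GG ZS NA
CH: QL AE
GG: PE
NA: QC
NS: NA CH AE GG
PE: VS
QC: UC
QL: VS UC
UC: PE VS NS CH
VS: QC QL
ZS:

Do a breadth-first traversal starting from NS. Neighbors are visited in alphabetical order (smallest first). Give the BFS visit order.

NS → AE → CH → GG → NA → ZS → QL → PE → QC → UC → VS

Visit NS; enqueue AE, CH, GG, NA → queue [AE, CH, GG, NA]
Visit AE; enqueue ZS → queue [CH, GG, NA, ZS]
Visit CH; enqueue QL → queue [GG, NA, ZS, QL]
Visit GG; enqueue PE → queue [NA, ZS, QL, PE]
Visit NA; enqueue QC → queue [ZS, QL, PE, QC]
Visit ZS → queue [QL, PE, QC]
Visit QL; enqueue UC, VS → queue [PE, QC, UC, VS]
Visit PE → queue [QC, UC, VS]
Visit QC → queue [UC, VS]
Visit UC → queue [VS]
Visit VS → queue []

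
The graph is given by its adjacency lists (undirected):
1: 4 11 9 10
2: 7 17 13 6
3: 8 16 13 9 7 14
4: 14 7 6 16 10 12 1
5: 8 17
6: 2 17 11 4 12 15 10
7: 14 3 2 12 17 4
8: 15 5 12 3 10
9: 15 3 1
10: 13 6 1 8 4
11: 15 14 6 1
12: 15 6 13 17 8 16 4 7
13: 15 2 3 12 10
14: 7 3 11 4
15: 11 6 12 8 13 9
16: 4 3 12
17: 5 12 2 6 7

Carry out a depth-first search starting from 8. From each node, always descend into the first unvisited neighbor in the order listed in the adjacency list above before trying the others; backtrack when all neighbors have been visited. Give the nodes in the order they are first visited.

8, 15, 11, 14, 7, 3, 16, 4, 6, 2, 17, 5, 12, 13, 10, 1, 9

Visit 8
8 → 15
15 → 11
11 → 14
14 → 7
7 → 3
3 → 16
16 → 4
4 → 6
6 → 2
2 → 17
17 → 5
17 → 12
12 → 13
13 → 10
10 → 1
1 → 9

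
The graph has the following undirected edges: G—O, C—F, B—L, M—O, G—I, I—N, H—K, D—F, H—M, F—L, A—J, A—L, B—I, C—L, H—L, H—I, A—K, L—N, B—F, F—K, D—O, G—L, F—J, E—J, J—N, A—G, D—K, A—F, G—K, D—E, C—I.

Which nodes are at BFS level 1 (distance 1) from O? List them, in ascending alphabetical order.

D, G, M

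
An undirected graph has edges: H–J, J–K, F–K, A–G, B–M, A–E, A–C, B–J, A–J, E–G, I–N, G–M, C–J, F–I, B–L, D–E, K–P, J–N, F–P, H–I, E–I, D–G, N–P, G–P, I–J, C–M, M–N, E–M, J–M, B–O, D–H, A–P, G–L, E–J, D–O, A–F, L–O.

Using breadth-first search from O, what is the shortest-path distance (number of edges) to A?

3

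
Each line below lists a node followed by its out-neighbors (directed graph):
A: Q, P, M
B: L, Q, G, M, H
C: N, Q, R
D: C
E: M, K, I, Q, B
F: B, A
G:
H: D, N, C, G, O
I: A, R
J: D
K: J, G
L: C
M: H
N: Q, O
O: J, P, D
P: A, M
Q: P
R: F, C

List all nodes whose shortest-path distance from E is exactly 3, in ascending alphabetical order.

Level 0: E
Level 1: B, I, K, M, Q
Level 2: A, G, H, J, L, P, R
Level 3: C, D, F, N, O

C, D, F, N, O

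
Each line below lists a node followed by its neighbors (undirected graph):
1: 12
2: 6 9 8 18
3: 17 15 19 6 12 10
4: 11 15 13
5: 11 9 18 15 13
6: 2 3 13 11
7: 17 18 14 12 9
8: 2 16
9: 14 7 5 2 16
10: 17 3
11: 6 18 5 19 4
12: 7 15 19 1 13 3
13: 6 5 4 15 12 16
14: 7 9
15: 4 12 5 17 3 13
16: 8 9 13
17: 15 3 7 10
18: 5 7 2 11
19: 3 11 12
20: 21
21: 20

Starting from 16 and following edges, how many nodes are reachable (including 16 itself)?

BFS from 16 visits: 16, 8, 9, 13, 2, 14, 7, 5, 6, 4, 15, 12, 18, 17, 11, 3, 19, 1, 10
Reachable nodes: 19 of 21 total.

19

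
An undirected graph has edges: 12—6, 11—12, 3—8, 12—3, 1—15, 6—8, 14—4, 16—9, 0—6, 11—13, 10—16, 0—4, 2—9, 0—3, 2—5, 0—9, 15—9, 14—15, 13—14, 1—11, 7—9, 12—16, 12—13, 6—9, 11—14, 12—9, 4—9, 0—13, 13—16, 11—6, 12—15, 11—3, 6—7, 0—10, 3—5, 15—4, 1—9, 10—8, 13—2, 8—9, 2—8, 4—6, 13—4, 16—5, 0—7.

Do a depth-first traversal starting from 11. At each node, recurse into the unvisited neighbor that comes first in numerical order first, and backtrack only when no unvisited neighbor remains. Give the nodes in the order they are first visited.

11 -> 1 -> 9 -> 0 -> 3 -> 5 -> 2 -> 8 -> 6 -> 4 -> 13 -> 12 -> 15 -> 14 -> 16 -> 10 -> 7

Visit 11
11 → 1
1 → 9
9 → 0
0 → 3
3 → 5
5 → 2
2 → 8
8 → 6
6 → 4
4 → 13
13 → 12
12 → 15
15 → 14
12 → 16
16 → 10
6 → 7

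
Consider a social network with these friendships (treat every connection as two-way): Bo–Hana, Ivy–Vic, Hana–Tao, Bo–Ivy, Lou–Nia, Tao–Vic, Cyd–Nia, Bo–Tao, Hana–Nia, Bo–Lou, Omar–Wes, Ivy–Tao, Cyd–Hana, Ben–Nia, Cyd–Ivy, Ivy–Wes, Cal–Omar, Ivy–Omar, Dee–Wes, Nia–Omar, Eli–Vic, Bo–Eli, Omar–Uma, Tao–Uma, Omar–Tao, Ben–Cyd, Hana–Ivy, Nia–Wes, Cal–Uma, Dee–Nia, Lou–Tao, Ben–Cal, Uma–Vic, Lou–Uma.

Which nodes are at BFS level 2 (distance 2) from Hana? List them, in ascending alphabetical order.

Level 0: Hana
Level 1: Bo, Cyd, Ivy, Nia, Tao
Level 2: Ben, Dee, Eli, Lou, Omar, Uma, Vic, Wes
Level 3: Cal

Ben, Dee, Eli, Lou, Omar, Uma, Vic, Wes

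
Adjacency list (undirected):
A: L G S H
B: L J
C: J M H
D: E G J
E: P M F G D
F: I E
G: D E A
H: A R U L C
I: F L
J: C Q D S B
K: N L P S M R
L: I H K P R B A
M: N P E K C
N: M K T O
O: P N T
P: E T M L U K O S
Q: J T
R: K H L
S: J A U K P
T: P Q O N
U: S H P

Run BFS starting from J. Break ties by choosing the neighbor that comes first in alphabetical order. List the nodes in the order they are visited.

J, B, C, D, Q, S, L, H, M, E, G, T, A, K, P, U, I, R, N, F, O

Visit J; enqueue B, C, D, Q, S → queue [B, C, D, Q, S]
Visit B; enqueue L → queue [C, D, Q, S, L]
Visit C; enqueue H, M → queue [D, Q, S, L, H, M]
Visit D; enqueue E, G → queue [Q, S, L, H, M, E, G]
Visit Q; enqueue T → queue [S, L, H, M, E, G, T]
Visit S; enqueue A, K, P, U → queue [L, H, M, E, G, T, A, K, P, U]
Visit L; enqueue I, R → queue [H, M, E, G, T, A, K, P, U, I, R]
Visit H → queue [M, E, G, T, A, K, P, U, I, R]
Visit M; enqueue N → queue [E, G, T, A, K, P, U, I, R, N]
Visit E; enqueue F → queue [G, T, A, K, P, U, I, R, N, F]
Visit G → queue [T, A, K, P, U, I, R, N, F]
Visit T; enqueue O → queue [A, K, P, U, I, R, N, F, O]
Visit A → queue [K, P, U, I, R, N, F, O]
Visit K → queue [P, U, I, R, N, F, O]
Visit P → queue [U, I, R, N, F, O]
Visit U → queue [I, R, N, F, O]
Visit I → queue [R, N, F, O]
Visit R → queue [N, F, O]
Visit N → queue [F, O]
Visit F → queue [O]
Visit O → queue []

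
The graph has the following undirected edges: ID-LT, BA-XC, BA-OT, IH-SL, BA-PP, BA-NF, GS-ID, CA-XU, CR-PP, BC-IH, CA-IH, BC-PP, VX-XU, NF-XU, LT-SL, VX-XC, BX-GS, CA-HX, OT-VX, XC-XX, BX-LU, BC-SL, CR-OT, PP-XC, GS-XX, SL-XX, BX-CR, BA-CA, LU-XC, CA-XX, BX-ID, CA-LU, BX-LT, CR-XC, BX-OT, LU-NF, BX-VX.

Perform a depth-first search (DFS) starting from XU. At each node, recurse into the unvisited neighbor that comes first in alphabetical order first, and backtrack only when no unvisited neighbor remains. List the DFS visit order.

XU, CA, BA, NF, LU, BX, CR, OT, VX, XC, PP, BC, IH, SL, LT, ID, GS, XX, HX

Visit XU
XU → CA
CA → BA
BA → NF
NF → LU
LU → BX
BX → CR
CR → OT
OT → VX
VX → XC
XC → PP
PP → BC
BC → IH
IH → SL
SL → LT
LT → ID
ID → GS
GS → XX
CA → HX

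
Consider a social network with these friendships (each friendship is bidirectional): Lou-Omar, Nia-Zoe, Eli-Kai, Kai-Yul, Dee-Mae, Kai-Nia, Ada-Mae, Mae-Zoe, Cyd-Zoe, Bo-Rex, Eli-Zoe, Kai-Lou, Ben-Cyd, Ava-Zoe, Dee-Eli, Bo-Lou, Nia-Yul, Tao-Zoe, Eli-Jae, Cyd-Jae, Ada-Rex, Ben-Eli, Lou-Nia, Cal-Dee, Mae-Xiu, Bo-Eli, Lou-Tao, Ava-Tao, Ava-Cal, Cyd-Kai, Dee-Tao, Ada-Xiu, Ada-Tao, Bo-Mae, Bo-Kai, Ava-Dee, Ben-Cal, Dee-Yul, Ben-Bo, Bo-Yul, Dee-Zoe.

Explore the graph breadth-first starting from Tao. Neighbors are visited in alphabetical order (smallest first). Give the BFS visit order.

Visit Tao; enqueue Ada, Ava, Dee, Lou, Zoe → queue [Ada, Ava, Dee, Lou, Zoe]
Visit Ada; enqueue Mae, Rex, Xiu → queue [Ava, Dee, Lou, Zoe, Mae, Rex, Xiu]
Visit Ava; enqueue Cal → queue [Dee, Lou, Zoe, Mae, Rex, Xiu, Cal]
Visit Dee; enqueue Eli, Yul → queue [Lou, Zoe, Mae, Rex, Xiu, Cal, Eli, Yul]
Visit Lou; enqueue Bo, Kai, Nia, Omar → queue [Zoe, Mae, Rex, Xiu, Cal, Eli, Yul, Bo, Kai, Nia, Omar]
Visit Zoe; enqueue Cyd → queue [Mae, Rex, Xiu, Cal, Eli, Yul, Bo, Kai, Nia, Omar, Cyd]
Visit Mae → queue [Rex, Xiu, Cal, Eli, Yul, Bo, Kai, Nia, Omar, Cyd]
Visit Rex → queue [Xiu, Cal, Eli, Yul, Bo, Kai, Nia, Omar, Cyd]
Visit Xiu → queue [Cal, Eli, Yul, Bo, Kai, Nia, Omar, Cyd]
Visit Cal; enqueue Ben → queue [Eli, Yul, Bo, Kai, Nia, Omar, Cyd, Ben]
Visit Eli; enqueue Jae → queue [Yul, Bo, Kai, Nia, Omar, Cyd, Ben, Jae]
Visit Yul → queue [Bo, Kai, Nia, Omar, Cyd, Ben, Jae]
Visit Bo → queue [Kai, Nia, Omar, Cyd, Ben, Jae]
Visit Kai → queue [Nia, Omar, Cyd, Ben, Jae]
Visit Nia → queue [Omar, Cyd, Ben, Jae]
Visit Omar → queue [Cyd, Ben, Jae]
Visit Cyd → queue [Ben, Jae]
Visit Ben → queue [Jae]
Visit Jae → queue []

Tao → Ada → Ava → Dee → Lou → Zoe → Mae → Rex → Xiu → Cal → Eli → Yul → Bo → Kai → Nia → Omar → Cyd → Ben → Jae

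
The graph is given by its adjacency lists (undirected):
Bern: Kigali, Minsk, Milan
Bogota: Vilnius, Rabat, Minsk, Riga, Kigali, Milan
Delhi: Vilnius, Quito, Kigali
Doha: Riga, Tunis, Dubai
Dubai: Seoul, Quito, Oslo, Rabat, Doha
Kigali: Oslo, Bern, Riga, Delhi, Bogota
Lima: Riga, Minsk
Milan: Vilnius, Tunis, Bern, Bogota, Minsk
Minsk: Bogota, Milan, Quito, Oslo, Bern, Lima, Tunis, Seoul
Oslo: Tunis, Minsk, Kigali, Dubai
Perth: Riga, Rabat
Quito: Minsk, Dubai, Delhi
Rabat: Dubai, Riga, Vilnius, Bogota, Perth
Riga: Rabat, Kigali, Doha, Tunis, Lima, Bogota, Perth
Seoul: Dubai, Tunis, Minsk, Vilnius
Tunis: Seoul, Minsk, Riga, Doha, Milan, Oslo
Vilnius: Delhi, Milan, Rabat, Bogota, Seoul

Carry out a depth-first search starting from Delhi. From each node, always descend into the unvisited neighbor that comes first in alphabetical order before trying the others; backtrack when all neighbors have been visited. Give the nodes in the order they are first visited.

Visit Delhi
Delhi → Kigali
Kigali → Bern
Bern → Milan
Milan → Bogota
Bogota → Minsk
Minsk → Lima
Lima → Riga
Riga → Doha
Doha → Dubai
Dubai → Oslo
Oslo → Tunis
Tunis → Seoul
Seoul → Vilnius
Vilnius → Rabat
Rabat → Perth
Dubai → Quito

Delhi, Kigali, Bern, Milan, Bogota, Minsk, Lima, Riga, Doha, Dubai, Oslo, Tunis, Seoul, Vilnius, Rabat, Perth, Quito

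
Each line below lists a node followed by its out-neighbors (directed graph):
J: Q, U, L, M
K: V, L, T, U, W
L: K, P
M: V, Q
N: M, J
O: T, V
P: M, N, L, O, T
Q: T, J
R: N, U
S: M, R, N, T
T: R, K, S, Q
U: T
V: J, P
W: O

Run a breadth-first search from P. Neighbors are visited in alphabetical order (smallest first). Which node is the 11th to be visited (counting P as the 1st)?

R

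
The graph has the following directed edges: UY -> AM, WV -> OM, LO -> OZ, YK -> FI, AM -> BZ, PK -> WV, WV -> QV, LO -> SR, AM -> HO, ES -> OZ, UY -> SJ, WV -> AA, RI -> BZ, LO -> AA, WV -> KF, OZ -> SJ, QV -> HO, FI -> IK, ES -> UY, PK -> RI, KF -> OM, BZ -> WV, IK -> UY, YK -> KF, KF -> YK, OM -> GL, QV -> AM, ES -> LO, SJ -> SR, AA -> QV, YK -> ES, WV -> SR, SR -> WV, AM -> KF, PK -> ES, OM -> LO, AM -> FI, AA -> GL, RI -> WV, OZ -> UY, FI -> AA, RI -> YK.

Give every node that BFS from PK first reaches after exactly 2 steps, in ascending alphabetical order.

AA, BZ, KF, LO, OM, OZ, QV, SR, UY, YK

Level 0: PK
Level 1: ES, RI, WV
Level 2: AA, BZ, KF, LO, OM, OZ, QV, SR, UY, YK
Level 3: AM, FI, GL, HO, SJ
Level 4: IK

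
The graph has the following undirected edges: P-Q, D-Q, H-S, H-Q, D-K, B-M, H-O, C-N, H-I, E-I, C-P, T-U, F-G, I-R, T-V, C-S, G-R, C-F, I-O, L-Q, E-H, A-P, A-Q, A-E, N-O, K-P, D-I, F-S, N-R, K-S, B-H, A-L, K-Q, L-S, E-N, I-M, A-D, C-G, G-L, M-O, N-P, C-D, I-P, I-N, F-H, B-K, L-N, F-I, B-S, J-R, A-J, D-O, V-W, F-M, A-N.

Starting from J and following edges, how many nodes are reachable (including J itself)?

BFS from J visits: J, R, A, N, I, G, Q, P, L, E, D, O, C, M, H, F, K, S, B
Reachable nodes: 19 of 23 total.

19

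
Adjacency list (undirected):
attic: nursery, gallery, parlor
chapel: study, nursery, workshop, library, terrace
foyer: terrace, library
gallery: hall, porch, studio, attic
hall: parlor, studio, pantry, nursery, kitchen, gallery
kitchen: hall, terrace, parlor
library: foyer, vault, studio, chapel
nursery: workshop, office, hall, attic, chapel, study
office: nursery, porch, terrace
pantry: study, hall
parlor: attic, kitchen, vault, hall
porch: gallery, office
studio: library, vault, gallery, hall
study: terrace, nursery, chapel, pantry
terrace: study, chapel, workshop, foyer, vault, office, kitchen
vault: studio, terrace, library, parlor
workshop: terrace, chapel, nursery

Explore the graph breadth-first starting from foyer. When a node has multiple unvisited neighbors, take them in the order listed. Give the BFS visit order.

foyer, terrace, library, study, chapel, workshop, vault, office, kitchen, studio, nursery, pantry, parlor, porch, hall, gallery, attic

Visit foyer; enqueue terrace, library → queue [terrace, library]
Visit terrace; enqueue study, chapel, workshop, vault, office, kitchen → queue [library, study, chapel, workshop, vault, office, kitchen]
Visit library; enqueue studio → queue [study, chapel, workshop, vault, office, kitchen, studio]
Visit study; enqueue nursery, pantry → queue [chapel, workshop, vault, office, kitchen, studio, nursery, pantry]
Visit chapel → queue [workshop, vault, office, kitchen, studio, nursery, pantry]
Visit workshop → queue [vault, office, kitchen, studio, nursery, pantry]
Visit vault; enqueue parlor → queue [office, kitchen, studio, nursery, pantry, parlor]
Visit office; enqueue porch → queue [kitchen, studio, nursery, pantry, parlor, porch]
Visit kitchen; enqueue hall → queue [studio, nursery, pantry, parlor, porch, hall]
Visit studio; enqueue gallery → queue [nursery, pantry, parlor, porch, hall, gallery]
Visit nursery; enqueue attic → queue [pantry, parlor, porch, hall, gallery, attic]
Visit pantry → queue [parlor, porch, hall, gallery, attic]
Visit parlor → queue [porch, hall, gallery, attic]
Visit porch → queue [hall, gallery, attic]
Visit hall → queue [gallery, attic]
Visit gallery → queue [attic]
Visit attic → queue []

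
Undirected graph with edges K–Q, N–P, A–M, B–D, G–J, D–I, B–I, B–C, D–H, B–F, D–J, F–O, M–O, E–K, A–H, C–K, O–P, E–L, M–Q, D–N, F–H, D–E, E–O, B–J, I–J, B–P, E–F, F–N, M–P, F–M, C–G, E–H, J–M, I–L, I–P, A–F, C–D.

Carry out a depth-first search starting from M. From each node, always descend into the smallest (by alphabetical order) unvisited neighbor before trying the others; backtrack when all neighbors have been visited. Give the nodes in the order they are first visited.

Visit M
M → A
A → F
F → B
B → C
C → D
D → E
E → H
E → K
K → Q
E → L
L → I
I → J
J → G
I → P
P → N
P → O

M A F B C D E H K Q L I J G P N O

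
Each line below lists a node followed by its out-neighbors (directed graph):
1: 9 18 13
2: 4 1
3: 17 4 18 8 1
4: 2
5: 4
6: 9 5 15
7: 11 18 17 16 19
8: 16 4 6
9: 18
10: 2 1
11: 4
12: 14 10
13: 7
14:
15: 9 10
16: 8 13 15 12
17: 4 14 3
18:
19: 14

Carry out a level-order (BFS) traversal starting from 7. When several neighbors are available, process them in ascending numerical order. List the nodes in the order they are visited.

7 → 11 → 16 → 17 → 18 → 19 → 4 → 8 → 12 → 13 → 15 → 3 → 14 → 2 → 6 → 10 → 9 → 1 → 5

Visit 7; enqueue 11, 16, 17, 18, 19 → queue [11, 16, 17, 18, 19]
Visit 11; enqueue 4 → queue [16, 17, 18, 19, 4]
Visit 16; enqueue 8, 12, 13, 15 → queue [17, 18, 19, 4, 8, 12, 13, 15]
Visit 17; enqueue 3, 14 → queue [18, 19, 4, 8, 12, 13, 15, 3, 14]
Visit 18 → queue [19, 4, 8, 12, 13, 15, 3, 14]
Visit 19 → queue [4, 8, 12, 13, 15, 3, 14]
Visit 4; enqueue 2 → queue [8, 12, 13, 15, 3, 14, 2]
Visit 8; enqueue 6 → queue [12, 13, 15, 3, 14, 2, 6]
Visit 12; enqueue 10 → queue [13, 15, 3, 14, 2, 6, 10]
Visit 13 → queue [15, 3, 14, 2, 6, 10]
Visit 15; enqueue 9 → queue [3, 14, 2, 6, 10, 9]
Visit 3; enqueue 1 → queue [14, 2, 6, 10, 9, 1]
Visit 14 → queue [2, 6, 10, 9, 1]
Visit 2 → queue [6, 10, 9, 1]
Visit 6; enqueue 5 → queue [10, 9, 1, 5]
Visit 10 → queue [9, 1, 5]
Visit 9 → queue [1, 5]
Visit 1 → queue [5]
Visit 5 → queue []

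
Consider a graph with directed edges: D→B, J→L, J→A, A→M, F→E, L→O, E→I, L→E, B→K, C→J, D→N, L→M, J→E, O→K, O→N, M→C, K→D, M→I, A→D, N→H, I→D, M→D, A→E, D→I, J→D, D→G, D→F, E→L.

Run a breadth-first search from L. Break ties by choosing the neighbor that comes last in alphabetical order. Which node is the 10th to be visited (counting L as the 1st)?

H

Visit L; enqueue O, M, E → queue [O, M, E]
Visit O; enqueue N, K → queue [M, E, N, K]
Visit M; enqueue I, D, C → queue [E, N, K, I, D, C]
Visit E → queue [N, K, I, D, C]
Visit N; enqueue H → queue [K, I, D, C, H]
Visit K → queue [I, D, C, H]
Visit I → queue [D, C, H]
Visit D; enqueue G, F, B → queue [C, H, G, F, B]
Visit C; enqueue J → queue [H, G, F, B, J]
Visit H → queue [G, F, B, J]
Visit G → queue [F, B, J]
Visit F → queue [B, J]
Visit B → queue [J]
Visit J; enqueue A → queue [A]
Visit A → queue []

Visit order: L, O, M, E, N, K, I, D, C, H, G, F, B, J, A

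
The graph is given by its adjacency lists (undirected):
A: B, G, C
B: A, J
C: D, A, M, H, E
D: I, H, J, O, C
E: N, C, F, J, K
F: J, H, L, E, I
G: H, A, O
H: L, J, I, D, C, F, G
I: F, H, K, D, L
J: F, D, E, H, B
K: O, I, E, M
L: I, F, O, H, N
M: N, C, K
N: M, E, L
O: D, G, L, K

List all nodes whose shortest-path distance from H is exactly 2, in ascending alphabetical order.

Level 0: H
Level 1: C, D, F, G, I, J, L
Level 2: A, B, E, K, M, N, O

A, B, E, K, M, N, O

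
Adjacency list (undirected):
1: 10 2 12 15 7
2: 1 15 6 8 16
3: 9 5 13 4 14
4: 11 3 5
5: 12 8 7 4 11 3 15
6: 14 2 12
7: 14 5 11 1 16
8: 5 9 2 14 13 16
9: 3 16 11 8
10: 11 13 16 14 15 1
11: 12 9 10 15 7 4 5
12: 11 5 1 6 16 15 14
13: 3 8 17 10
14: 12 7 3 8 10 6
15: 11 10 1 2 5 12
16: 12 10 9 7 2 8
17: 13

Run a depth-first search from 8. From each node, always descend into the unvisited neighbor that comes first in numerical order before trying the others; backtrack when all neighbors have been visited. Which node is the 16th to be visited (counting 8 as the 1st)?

Visit 8
8 → 2
2 → 1
1 → 7
7 → 5
5 → 3
3 → 4
4 → 11
11 → 9
9 → 16
16 → 10
10 → 13
13 → 17
10 → 14
14 → 6
6 → 12
12 → 15

Visit order: 8, 2, 1, 7, 5, 3, 4, 11, 9, 16, 10, 13, 17, 14, 6, 12, 15

12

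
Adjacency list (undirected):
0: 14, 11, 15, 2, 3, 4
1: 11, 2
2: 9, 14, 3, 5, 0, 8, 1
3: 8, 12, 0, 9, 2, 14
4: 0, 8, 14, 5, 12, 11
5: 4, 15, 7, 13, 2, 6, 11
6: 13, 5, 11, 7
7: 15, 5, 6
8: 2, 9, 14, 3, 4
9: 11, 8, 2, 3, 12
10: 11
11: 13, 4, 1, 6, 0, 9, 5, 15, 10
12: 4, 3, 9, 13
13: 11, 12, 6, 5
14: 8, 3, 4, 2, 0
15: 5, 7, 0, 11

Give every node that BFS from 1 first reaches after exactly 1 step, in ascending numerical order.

2, 11

Level 0: 1
Level 1: 2, 11
Level 2: 0, 3, 4, 5, 6, 8, 9, 10, 13, 14, 15
Level 3: 7, 12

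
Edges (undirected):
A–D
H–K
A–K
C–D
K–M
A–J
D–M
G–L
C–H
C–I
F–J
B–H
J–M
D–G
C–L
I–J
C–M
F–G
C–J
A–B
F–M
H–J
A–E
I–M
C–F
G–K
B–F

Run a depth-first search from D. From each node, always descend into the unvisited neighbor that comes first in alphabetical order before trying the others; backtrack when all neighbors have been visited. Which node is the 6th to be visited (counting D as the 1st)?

H

Visit D
D → A
A → B
B → F
F → C
C → H
H → J
J → I
I → M
M → K
K → G
G → L
A → E

Visit order: D, A, B, F, C, H, J, I, M, K, G, L, E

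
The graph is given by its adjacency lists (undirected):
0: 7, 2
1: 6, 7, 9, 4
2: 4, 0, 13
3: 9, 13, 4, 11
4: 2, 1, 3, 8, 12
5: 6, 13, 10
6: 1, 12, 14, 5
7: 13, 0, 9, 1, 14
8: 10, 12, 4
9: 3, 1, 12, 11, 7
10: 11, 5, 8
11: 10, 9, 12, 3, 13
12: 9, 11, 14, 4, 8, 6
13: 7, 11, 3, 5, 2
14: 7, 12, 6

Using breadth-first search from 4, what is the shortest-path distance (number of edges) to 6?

Level 0: 4
Level 1: 1, 2, 3, 8, 12
Level 2: 0, 6, 7, 9, 10, 11, 13, 14
Level 3: 5
6 first appears at level 2.

2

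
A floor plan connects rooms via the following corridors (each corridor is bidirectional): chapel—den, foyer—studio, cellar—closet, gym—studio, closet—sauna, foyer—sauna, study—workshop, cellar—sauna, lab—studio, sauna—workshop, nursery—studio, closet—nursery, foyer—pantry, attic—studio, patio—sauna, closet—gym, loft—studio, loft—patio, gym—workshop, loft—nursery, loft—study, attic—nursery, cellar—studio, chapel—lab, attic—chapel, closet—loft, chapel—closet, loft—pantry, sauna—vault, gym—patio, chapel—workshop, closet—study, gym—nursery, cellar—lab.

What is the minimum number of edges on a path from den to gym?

3

Level 0: den
Level 1: chapel
Level 2: attic, closet, lab, workshop
Level 3: cellar, gym, loft, nursery, sauna, studio, study
Level 4: foyer, pantry, patio, vault
gym first appears at level 3.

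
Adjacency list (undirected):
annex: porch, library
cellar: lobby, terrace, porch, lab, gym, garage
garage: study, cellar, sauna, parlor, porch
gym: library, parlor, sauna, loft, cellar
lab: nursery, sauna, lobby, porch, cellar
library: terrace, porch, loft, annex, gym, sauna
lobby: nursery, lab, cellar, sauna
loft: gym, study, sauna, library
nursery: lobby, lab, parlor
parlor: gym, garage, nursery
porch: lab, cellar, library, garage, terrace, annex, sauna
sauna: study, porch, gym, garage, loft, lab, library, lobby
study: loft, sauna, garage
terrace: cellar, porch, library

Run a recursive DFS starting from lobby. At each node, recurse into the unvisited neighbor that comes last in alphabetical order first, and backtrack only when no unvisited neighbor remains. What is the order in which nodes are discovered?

lobby -> sauna -> study -> loft -> library -> terrace -> porch -> lab -> nursery -> parlor -> gym -> cellar -> garage -> annex

Visit lobby
lobby → sauna
sauna → study
study → loft
loft → library
library → terrace
terrace → porch
porch → lab
lab → nursery
nursery → parlor
parlor → gym
gym → cellar
cellar → garage
porch → annex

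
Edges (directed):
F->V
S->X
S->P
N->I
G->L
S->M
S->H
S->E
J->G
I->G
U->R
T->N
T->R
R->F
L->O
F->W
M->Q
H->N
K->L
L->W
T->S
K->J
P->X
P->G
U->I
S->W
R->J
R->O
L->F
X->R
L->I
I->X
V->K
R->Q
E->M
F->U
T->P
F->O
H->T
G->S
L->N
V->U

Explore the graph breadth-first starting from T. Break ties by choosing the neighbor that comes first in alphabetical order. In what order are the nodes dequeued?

Visit T; enqueue N, P, R, S → queue [N, P, R, S]
Visit N; enqueue I → queue [P, R, S, I]
Visit P; enqueue G, X → queue [R, S, I, G, X]
Visit R; enqueue F, J, O, Q → queue [S, I, G, X, F, J, O, Q]
Visit S; enqueue E, H, M, W → queue [I, G, X, F, J, O, Q, E, H, M, W]
Visit I → queue [G, X, F, J, O, Q, E, H, M, W]
Visit G; enqueue L → queue [X, F, J, O, Q, E, H, M, W, L]
Visit X → queue [F, J, O, Q, E, H, M, W, L]
Visit F; enqueue U, V → queue [J, O, Q, E, H, M, W, L, U, V]
Visit J → queue [O, Q, E, H, M, W, L, U, V]
Visit O → queue [Q, E, H, M, W, L, U, V]
Visit Q → queue [E, H, M, W, L, U, V]
Visit E → queue [H, M, W, L, U, V]
Visit H → queue [M, W, L, U, V]
Visit M → queue [W, L, U, V]
Visit W → queue [L, U, V]
Visit L → queue [U, V]
Visit U → queue [V]
Visit V; enqueue K → queue [K]
Visit K → queue []

T -> N -> P -> R -> S -> I -> G -> X -> F -> J -> O -> Q -> E -> H -> M -> W -> L -> U -> V -> K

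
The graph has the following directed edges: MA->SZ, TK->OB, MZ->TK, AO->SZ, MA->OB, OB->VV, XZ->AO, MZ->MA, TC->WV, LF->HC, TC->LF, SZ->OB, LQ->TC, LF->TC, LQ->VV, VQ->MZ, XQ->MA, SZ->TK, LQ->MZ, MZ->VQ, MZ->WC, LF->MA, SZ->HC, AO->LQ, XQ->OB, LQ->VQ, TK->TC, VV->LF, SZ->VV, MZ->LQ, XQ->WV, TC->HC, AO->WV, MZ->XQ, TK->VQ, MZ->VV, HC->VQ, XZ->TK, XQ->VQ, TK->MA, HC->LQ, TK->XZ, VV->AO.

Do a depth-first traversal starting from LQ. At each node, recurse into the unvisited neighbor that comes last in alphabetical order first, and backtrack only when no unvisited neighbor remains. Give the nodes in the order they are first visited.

Visit LQ
LQ → VV
VV → LF
LF → TC
TC → WV
TC → HC
HC → VQ
VQ → MZ
MZ → XQ
XQ → OB
XQ → MA
MA → SZ
SZ → TK
TK → XZ
XZ → AO
MZ → WC

LQ -> VV -> LF -> TC -> WV -> HC -> VQ -> MZ -> XQ -> OB -> MA -> SZ -> TK -> XZ -> AO -> WC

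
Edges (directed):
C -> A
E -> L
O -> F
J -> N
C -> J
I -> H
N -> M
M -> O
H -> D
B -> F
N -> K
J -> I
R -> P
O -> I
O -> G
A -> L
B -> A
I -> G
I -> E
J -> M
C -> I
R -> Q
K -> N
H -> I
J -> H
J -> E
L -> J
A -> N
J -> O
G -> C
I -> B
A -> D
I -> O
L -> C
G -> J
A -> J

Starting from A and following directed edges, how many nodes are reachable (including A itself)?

15

BFS from A visits: A, D, J, L, N, E, H, I, M, O, C, K, B, G, F
Reachable nodes: 15 of 18 total.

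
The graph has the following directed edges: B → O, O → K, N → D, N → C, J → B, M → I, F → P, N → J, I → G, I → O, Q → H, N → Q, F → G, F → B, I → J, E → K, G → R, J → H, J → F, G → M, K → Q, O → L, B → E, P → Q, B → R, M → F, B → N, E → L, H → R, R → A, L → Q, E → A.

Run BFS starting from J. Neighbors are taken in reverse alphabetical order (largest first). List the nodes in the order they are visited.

Visit J; enqueue H, F, B → queue [H, F, B]
Visit H; enqueue R → queue [F, B, R]
Visit F; enqueue P, G → queue [B, R, P, G]
Visit B; enqueue O, N, E → queue [R, P, G, O, N, E]
Visit R; enqueue A → queue [P, G, O, N, E, A]
Visit P; enqueue Q → queue [G, O, N, E, A, Q]
Visit G; enqueue M → queue [O, N, E, A, Q, M]
Visit O; enqueue L, K → queue [N, E, A, Q, M, L, K]
Visit N; enqueue D, C → queue [E, A, Q, M, L, K, D, C]
Visit E → queue [A, Q, M, L, K, D, C]
Visit A → queue [Q, M, L, K, D, C]
Visit Q → queue [M, L, K, D, C]
Visit M; enqueue I → queue [L, K, D, C, I]
Visit L → queue [K, D, C, I]
Visit K → queue [D, C, I]
Visit D → queue [C, I]
Visit C → queue [I]
Visit I → queue []

J, H, F, B, R, P, G, O, N, E, A, Q, M, L, K, D, C, I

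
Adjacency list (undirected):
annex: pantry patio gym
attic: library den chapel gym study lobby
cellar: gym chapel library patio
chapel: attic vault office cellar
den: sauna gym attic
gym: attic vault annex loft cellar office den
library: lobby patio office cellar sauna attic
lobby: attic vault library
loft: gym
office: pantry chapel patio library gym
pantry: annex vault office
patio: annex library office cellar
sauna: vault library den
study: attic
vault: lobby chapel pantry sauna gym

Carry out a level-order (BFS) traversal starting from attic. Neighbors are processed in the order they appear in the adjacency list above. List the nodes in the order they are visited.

Visit attic; enqueue library, den, chapel, gym, study, lobby → queue [library, den, chapel, gym, study, lobby]
Visit library; enqueue patio, office, cellar, sauna → queue [den, chapel, gym, study, lobby, patio, office, cellar, sauna]
Visit den → queue [chapel, gym, study, lobby, patio, office, cellar, sauna]
Visit chapel; enqueue vault → queue [gym, study, lobby, patio, office, cellar, sauna, vault]
Visit gym; enqueue annex, loft → queue [study, lobby, patio, office, cellar, sauna, vault, annex, loft]
Visit study → queue [lobby, patio, office, cellar, sauna, vault, annex, loft]
Visit lobby → queue [patio, office, cellar, sauna, vault, annex, loft]
Visit patio → queue [office, cellar, sauna, vault, annex, loft]
Visit office; enqueue pantry → queue [cellar, sauna, vault, annex, loft, pantry]
Visit cellar → queue [sauna, vault, annex, loft, pantry]
Visit sauna → queue [vault, annex, loft, pantry]
Visit vault → queue [annex, loft, pantry]
Visit annex → queue [loft, pantry]
Visit loft → queue [pantry]
Visit pantry → queue []

attic, library, den, chapel, gym, study, lobby, patio, office, cellar, sauna, vault, annex, loft, pantry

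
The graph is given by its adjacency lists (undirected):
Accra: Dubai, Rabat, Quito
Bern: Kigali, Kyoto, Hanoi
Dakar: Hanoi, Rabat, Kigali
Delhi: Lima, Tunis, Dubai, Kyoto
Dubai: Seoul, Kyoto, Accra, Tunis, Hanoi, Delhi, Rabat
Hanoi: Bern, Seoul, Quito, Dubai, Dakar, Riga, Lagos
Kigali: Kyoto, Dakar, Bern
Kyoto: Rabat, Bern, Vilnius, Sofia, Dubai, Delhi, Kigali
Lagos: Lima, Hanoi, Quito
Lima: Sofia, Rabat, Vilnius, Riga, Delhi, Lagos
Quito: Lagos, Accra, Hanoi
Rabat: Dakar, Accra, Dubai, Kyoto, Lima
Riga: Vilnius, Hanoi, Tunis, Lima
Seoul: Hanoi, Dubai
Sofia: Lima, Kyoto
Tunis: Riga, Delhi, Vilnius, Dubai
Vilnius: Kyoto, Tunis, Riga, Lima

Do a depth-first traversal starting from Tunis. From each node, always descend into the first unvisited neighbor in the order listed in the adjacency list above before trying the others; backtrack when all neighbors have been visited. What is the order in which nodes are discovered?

Visit Tunis
Tunis → Riga
Riga → Vilnius
Vilnius → Kyoto
Kyoto → Rabat
Rabat → Dakar
Dakar → Hanoi
Hanoi → Bern
Bern → Kigali
Hanoi → Seoul
Seoul → Dubai
Dubai → Accra
Accra → Quito
Quito → Lagos
Lagos → Lima
Lima → Sofia
Lima → Delhi

Tunis -> Riga -> Vilnius -> Kyoto -> Rabat -> Dakar -> Hanoi -> Bern -> Kigali -> Seoul -> Dubai -> Accra -> Quito -> Lagos -> Lima -> Sofia -> Delhi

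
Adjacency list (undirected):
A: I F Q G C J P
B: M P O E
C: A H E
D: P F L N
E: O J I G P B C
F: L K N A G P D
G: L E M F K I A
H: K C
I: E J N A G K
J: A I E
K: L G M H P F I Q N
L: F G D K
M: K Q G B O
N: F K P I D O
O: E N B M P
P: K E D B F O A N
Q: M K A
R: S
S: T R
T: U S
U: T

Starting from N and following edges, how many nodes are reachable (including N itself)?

17

BFS from N visits: N, P, O, K, I, F, D, E, B, A, M, Q, L, H, G, J, C
Reachable nodes: 17 of 21 total.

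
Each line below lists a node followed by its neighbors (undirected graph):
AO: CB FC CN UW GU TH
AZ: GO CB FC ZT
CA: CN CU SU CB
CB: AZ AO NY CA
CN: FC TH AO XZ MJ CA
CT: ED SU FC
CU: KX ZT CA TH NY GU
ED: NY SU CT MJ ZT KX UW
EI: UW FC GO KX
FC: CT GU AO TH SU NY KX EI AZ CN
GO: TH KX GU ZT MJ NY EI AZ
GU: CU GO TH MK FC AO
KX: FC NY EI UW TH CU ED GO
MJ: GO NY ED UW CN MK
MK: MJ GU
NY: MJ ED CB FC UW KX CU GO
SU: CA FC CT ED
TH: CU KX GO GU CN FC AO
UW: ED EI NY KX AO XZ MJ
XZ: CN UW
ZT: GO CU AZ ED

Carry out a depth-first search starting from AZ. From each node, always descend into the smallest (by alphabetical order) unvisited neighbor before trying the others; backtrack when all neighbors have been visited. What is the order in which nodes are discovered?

AZ CB AO CN CA CU GU FC CT ED KX EI GO MJ MK NY UW XZ TH ZT SU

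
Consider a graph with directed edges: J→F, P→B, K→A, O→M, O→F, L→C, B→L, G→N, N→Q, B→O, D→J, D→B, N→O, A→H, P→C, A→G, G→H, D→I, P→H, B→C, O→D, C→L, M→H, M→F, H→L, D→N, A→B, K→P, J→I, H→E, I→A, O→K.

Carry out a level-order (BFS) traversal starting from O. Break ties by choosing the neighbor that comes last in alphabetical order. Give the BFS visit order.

O M K F D H P A N J I B L E C G Q

Visit O; enqueue M, K, F, D → queue [M, K, F, D]
Visit M; enqueue H → queue [K, F, D, H]
Visit K; enqueue P, A → queue [F, D, H, P, A]
Visit F → queue [D, H, P, A]
Visit D; enqueue N, J, I, B → queue [H, P, A, N, J, I, B]
Visit H; enqueue L, E → queue [P, A, N, J, I, B, L, E]
Visit P; enqueue C → queue [A, N, J, I, B, L, E, C]
Visit A; enqueue G → queue [N, J, I, B, L, E, C, G]
Visit N; enqueue Q → queue [J, I, B, L, E, C, G, Q]
Visit J → queue [I, B, L, E, C, G, Q]
Visit I → queue [B, L, E, C, G, Q]
Visit B → queue [L, E, C, G, Q]
Visit L → queue [E, C, G, Q]
Visit E → queue [C, G, Q]
Visit C → queue [G, Q]
Visit G → queue [Q]
Visit Q → queue []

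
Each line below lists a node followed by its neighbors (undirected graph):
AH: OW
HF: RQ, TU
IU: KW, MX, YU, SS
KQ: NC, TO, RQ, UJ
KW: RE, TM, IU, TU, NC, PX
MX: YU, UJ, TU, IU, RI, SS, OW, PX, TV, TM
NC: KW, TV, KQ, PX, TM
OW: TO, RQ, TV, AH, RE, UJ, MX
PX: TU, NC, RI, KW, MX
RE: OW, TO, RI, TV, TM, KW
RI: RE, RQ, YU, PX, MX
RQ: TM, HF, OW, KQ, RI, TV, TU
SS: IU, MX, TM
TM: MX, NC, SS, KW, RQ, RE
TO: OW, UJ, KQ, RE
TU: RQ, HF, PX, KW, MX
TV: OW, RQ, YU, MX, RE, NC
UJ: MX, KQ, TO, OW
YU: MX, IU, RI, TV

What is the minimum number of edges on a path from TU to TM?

2

Level 0: TU
Level 1: HF, KW, MX, PX, RQ
Level 2: IU, KQ, NC, OW, RE, RI, SS, TM, TV, UJ, YU
Level 3: AH, TO
TM first appears at level 2.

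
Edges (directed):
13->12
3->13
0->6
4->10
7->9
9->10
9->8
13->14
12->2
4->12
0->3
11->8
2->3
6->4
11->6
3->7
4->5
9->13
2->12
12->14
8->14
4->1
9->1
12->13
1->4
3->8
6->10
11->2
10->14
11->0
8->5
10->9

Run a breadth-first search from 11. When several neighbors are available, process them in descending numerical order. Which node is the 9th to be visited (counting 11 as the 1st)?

Visit 11; enqueue 8, 6, 2, 0 → queue [8, 6, 2, 0]
Visit 8; enqueue 14, 5 → queue [6, 2, 0, 14, 5]
Visit 6; enqueue 10, 4 → queue [2, 0, 14, 5, 10, 4]
Visit 2; enqueue 12, 3 → queue [0, 14, 5, 10, 4, 12, 3]
Visit 0 → queue [14, 5, 10, 4, 12, 3]
Visit 14 → queue [5, 10, 4, 12, 3]
Visit 5 → queue [10, 4, 12, 3]
Visit 10; enqueue 9 → queue [4, 12, 3, 9]
Visit 4; enqueue 1 → queue [12, 3, 9, 1]
Visit 12; enqueue 13 → queue [3, 9, 1, 13]
Visit 3; enqueue 7 → queue [9, 1, 13, 7]
Visit 9 → queue [1, 13, 7]
Visit 1 → queue [13, 7]
Visit 13 → queue [7]
Visit 7 → queue []

Visit order: 11, 8, 6, 2, 0, 14, 5, 10, 4, 12, 3, 9, 1, 13, 7

4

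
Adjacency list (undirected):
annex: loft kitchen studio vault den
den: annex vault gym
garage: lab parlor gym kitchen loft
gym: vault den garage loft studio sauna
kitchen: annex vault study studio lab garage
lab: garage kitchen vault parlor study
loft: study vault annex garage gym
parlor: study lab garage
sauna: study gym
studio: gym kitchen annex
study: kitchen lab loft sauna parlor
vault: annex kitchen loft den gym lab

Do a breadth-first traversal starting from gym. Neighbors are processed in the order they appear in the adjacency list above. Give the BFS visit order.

Visit gym; enqueue vault, den, garage, loft, studio, sauna → queue [vault, den, garage, loft, studio, sauna]
Visit vault; enqueue annex, kitchen, lab → queue [den, garage, loft, studio, sauna, annex, kitchen, lab]
Visit den → queue [garage, loft, studio, sauna, annex, kitchen, lab]
Visit garage; enqueue parlor → queue [loft, studio, sauna, annex, kitchen, lab, parlor]
Visit loft; enqueue study → queue [studio, sauna, annex, kitchen, lab, parlor, study]
Visit studio → queue [sauna, annex, kitchen, lab, parlor, study]
Visit sauna → queue [annex, kitchen, lab, parlor, study]
Visit annex → queue [kitchen, lab, parlor, study]
Visit kitchen → queue [lab, parlor, study]
Visit lab → queue [parlor, study]
Visit parlor → queue [study]
Visit study → queue []

gym, vault, den, garage, loft, studio, sauna, annex, kitchen, lab, parlor, study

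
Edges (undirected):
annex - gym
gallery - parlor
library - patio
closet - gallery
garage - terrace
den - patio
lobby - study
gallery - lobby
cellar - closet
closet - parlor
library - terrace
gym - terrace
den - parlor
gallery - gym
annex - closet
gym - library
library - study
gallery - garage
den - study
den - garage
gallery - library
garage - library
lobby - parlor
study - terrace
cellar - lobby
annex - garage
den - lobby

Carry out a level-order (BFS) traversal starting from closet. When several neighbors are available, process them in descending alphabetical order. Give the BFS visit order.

Visit closet; enqueue parlor, gallery, cellar, annex → queue [parlor, gallery, cellar, annex]
Visit parlor; enqueue lobby, den → queue [gallery, cellar, annex, lobby, den]
Visit gallery; enqueue library, gym, garage → queue [cellar, annex, lobby, den, library, gym, garage]
Visit cellar → queue [annex, lobby, den, library, gym, garage]
Visit annex → queue [lobby, den, library, gym, garage]
Visit lobby; enqueue study → queue [den, library, gym, garage, study]
Visit den; enqueue patio → queue [library, gym, garage, study, patio]
Visit library; enqueue terrace → queue [gym, garage, study, patio, terrace]
Visit gym → queue [garage, study, patio, terrace]
Visit garage → queue [study, patio, terrace]
Visit study → queue [patio, terrace]
Visit patio → queue [terrace]
Visit terrace → queue []

closet parlor gallery cellar annex lobby den library gym garage study patio terrace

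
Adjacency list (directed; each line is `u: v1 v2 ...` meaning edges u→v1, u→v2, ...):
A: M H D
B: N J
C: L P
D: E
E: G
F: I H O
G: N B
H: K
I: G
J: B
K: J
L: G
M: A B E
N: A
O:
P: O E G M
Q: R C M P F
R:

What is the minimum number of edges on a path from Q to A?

Level 0: Q
Level 1: C, F, M, P, R
Level 2: A, B, E, G, H, I, L, O
Level 3: D, J, K, N
A first appears at level 2.

2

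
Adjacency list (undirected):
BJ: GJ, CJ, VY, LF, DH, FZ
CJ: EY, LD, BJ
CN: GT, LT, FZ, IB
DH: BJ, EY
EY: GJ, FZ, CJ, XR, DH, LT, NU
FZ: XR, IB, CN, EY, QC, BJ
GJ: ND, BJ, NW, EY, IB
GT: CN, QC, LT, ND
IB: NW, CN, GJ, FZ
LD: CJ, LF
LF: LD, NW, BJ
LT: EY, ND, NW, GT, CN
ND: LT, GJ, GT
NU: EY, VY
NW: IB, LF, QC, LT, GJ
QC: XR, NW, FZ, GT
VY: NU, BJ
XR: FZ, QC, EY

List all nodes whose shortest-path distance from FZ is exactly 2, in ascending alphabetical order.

Level 0: FZ
Level 1: BJ, CN, EY, IB, QC, XR
Level 2: CJ, DH, GJ, GT, LF, LT, NU, NW, VY
Level 3: LD, ND

CJ, DH, GJ, GT, LF, LT, NU, NW, VY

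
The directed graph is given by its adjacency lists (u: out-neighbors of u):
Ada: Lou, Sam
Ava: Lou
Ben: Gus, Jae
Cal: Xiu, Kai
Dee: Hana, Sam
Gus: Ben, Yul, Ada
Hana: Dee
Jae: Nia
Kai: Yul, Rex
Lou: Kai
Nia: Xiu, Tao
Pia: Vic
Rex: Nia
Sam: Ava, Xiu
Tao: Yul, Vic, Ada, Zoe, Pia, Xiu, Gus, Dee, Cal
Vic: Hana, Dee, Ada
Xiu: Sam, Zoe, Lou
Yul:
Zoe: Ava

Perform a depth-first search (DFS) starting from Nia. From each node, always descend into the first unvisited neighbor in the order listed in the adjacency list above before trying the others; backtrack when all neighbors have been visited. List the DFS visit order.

Nia, Xiu, Sam, Ava, Lou, Kai, Yul, Rex, Zoe, Tao, Vic, Hana, Dee, Ada, Pia, Gus, Ben, Jae, Cal

Visit Nia
Nia → Xiu
Xiu → Sam
Sam → Ava
Ava → Lou
Lou → Kai
Kai → Yul
Kai → Rex
Xiu → Zoe
Nia → Tao
Tao → Vic
Vic → Hana
Hana → Dee
Vic → Ada
Tao → Pia
Tao → Gus
Gus → Ben
Ben → Jae
Tao → Cal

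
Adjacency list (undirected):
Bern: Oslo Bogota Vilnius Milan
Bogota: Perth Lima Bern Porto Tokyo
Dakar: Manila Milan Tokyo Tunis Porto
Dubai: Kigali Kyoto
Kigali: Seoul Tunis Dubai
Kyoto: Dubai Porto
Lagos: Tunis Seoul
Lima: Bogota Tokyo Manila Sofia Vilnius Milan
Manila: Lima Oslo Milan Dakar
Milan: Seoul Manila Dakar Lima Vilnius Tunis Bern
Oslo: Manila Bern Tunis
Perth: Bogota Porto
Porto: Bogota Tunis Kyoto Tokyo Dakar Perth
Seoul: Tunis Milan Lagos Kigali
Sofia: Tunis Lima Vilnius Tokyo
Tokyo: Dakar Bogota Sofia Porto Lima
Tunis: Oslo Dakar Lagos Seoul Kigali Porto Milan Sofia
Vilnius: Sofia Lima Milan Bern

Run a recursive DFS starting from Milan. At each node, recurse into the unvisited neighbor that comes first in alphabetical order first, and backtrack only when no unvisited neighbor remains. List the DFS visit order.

Visit Milan
Milan → Bern
Bern → Bogota
Bogota → Lima
Lima → Manila
Manila → Dakar
Dakar → Porto
Porto → Kyoto
Kyoto → Dubai
Dubai → Kigali
Kigali → Seoul
Seoul → Lagos
Lagos → Tunis
Tunis → Oslo
Tunis → Sofia
Sofia → Tokyo
Sofia → Vilnius
Porto → Perth

Milan, Bern, Bogota, Lima, Manila, Dakar, Porto, Kyoto, Dubai, Kigali, Seoul, Lagos, Tunis, Oslo, Sofia, Tokyo, Vilnius, Perth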